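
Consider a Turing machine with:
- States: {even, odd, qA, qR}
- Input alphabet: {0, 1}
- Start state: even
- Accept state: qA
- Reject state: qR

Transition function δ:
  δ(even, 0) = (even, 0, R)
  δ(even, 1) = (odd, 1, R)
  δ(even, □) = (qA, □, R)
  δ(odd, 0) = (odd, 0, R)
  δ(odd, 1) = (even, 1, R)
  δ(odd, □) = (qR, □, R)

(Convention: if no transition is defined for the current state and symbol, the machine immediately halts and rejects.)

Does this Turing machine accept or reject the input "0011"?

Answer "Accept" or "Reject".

Execution trace:
Initial: [even]0011
Step 1: δ(even, 0) = (even, 0, R) → 0[even]011
Step 2: δ(even, 0) = (even, 0, R) → 00[even]11
Step 3: δ(even, 1) = (odd, 1, R) → 001[odd]1
Step 4: δ(odd, 1) = (even, 1, R) → 0011[even]□
Step 5: δ(even, □) = (qA, □, R) → 0011□[qA]□

The machine reaches the accept state qA and halts.

Answer: Accept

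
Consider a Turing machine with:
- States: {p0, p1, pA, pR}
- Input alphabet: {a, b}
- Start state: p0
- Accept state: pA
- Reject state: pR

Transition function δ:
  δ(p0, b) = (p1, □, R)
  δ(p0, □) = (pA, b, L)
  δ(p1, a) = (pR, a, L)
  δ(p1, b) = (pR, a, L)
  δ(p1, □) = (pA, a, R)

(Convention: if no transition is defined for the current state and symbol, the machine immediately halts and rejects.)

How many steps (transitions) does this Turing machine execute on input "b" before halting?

Execution trace:
Initial: [p0]b
Step 1: δ(p0, b) = (p1, □, R) → □[p1]□
Step 2: δ(p1, □) = (pA, a, R) → □a[pA]□

The machine reaches the accept state pA and halts.

The machine executed 2 steps before halting.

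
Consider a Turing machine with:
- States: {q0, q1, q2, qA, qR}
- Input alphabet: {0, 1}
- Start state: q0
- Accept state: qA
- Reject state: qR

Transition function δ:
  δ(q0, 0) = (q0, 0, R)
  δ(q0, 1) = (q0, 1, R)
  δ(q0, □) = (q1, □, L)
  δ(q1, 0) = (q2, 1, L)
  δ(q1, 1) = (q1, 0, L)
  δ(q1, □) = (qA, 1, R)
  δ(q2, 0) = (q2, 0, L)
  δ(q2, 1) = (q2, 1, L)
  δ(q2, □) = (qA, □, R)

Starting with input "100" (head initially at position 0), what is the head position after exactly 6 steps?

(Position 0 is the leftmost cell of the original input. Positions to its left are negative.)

Execution trace (head position shown):
Step 0: [q0]100  (head at position 0)
Step 1: move right → 1[q0]00  (head at position 1)
Step 2: move right → 10[q0]0  (head at position 2)
Step 3: move right → 100[q0]□  (head at position 3)
Step 4: move left → 10[q1]0□  (head at position 2)
Step 5: move left → 1[q2]01□  (head at position 1)
Step 6: move left → [q2]101□  (head at position 0)

After 6 steps, the head is at position 0.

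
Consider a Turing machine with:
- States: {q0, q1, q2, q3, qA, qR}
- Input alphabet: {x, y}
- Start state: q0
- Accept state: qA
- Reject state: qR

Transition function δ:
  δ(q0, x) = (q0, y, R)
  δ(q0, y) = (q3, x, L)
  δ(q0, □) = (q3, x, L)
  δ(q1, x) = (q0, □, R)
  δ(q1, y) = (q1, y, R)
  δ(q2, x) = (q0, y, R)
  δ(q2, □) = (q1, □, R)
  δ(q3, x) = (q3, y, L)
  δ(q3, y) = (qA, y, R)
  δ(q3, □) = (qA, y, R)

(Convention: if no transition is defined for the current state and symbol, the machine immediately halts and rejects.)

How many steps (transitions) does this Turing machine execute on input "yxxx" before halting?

Execution trace:
Initial: [q0]yxxx
Step 1: δ(q0, y) = (q3, x, L) → [q3]□xxxx
Step 2: δ(q3, □) = (qA, y, R) → y[qA]xxxx

The machine reaches the accept state qA and halts.

The machine executed 2 steps before halting.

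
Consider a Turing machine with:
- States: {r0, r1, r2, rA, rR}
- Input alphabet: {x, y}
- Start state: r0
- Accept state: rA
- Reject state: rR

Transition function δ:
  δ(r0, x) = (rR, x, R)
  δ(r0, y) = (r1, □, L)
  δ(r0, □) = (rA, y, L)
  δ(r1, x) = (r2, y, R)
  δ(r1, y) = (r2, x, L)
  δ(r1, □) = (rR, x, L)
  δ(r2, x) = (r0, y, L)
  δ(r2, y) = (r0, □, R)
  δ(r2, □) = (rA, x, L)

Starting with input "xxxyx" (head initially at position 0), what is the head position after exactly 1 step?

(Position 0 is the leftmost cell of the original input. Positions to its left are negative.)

Execution trace (head position shown):
Step 0: [r0]xxxyx  (head at position 0)
Step 1: move right → x[rR]xxyx  (head at position 1)

After 1 step, the head is at position 1.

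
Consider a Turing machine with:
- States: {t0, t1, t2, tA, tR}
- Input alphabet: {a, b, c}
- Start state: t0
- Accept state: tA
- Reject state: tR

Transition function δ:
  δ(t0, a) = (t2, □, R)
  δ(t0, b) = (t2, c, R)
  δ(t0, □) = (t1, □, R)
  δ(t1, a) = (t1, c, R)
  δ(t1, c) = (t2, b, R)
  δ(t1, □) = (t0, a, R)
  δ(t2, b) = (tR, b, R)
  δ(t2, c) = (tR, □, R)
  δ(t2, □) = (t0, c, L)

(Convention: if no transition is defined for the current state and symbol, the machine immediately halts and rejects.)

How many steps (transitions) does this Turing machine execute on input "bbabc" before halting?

Execution trace:
Initial: [t0]bbabc
Step 1: δ(t0, b) = (t2, c, R) → c[t2]babc
Step 2: δ(t2, b) = (tR, b, R) → cb[tR]abc

The machine reaches the reject state tR and halts.

The machine executed 2 steps before halting.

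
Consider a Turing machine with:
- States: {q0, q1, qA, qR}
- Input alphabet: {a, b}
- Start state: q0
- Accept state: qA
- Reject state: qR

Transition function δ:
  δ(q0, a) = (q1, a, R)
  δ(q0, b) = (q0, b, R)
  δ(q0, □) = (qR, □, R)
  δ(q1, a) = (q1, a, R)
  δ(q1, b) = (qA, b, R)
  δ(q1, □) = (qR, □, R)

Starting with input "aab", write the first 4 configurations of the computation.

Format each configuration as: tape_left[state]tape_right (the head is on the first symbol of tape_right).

Transitions applied:
Step 1: δ(q0, a) = (q1, a, R)
Step 2: δ(q1, a) = (q1, a, R)
Step 3: δ(q1, b) = (qA, b, R)

The first 4 configurations are:
[q0]aab ⊢ a[q1]ab ⊢ aa[q1]b ⊢ aab[qA]□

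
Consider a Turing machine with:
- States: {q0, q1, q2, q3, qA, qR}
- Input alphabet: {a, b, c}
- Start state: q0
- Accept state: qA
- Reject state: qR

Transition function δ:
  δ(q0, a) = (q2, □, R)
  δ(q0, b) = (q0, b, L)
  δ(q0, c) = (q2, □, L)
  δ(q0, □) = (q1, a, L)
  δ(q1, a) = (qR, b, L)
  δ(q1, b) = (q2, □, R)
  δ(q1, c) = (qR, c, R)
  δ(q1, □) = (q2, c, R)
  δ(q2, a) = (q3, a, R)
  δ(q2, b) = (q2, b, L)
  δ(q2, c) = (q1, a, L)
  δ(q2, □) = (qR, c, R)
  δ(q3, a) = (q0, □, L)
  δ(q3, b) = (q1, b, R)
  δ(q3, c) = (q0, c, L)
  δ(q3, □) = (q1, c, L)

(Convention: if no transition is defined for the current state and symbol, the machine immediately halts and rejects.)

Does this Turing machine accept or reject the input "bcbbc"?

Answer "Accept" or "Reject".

Execution trace:
Initial: [q0]bcbbc
Step 1: δ(q0, b) = (q0, b, L) → [q0]□bcbbc
Step 2: δ(q0, □) = (q1, a, L) → [q1]□abcbbc
Step 3: δ(q1, □) = (q2, c, R) → c[q2]abcbbc
Step 4: δ(q2, a) = (q3, a, R) → ca[q3]bcbbc
Step 5: δ(q3, b) = (q1, b, R) → cab[q1]cbbc
Step 6: δ(q1, c) = (qR, c, R) → cabc[qR]bbc

The machine reaches the reject state qR and halts.

Answer: Reject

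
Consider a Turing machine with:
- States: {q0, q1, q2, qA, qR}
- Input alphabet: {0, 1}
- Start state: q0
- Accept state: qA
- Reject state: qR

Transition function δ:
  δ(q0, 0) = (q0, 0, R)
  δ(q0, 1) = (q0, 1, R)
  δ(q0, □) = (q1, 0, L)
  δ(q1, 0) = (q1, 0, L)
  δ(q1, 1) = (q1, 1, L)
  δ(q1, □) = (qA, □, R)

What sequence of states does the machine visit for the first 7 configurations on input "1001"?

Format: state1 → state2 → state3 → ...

Execution trace:
Initial: [q0]1001
Step 1: δ(q0, 1) = (q0, 1, R) → 1[q0]001
Step 2: δ(q0, 0) = (q0, 0, R) → 10[q0]01
Step 3: δ(q0, 0) = (q0, 0, R) → 100[q0]1
Step 4: δ(q0, 1) = (q0, 1, R) → 1001[q0]□
Step 5: δ(q0, □) = (q1, 0, L) → 100[q1]10
Step 6: δ(q1, 1) = (q1, 1, L) → 10[q1]010

State sequence: q0 → q0 → q0 → q0 → q0 → q1 → q1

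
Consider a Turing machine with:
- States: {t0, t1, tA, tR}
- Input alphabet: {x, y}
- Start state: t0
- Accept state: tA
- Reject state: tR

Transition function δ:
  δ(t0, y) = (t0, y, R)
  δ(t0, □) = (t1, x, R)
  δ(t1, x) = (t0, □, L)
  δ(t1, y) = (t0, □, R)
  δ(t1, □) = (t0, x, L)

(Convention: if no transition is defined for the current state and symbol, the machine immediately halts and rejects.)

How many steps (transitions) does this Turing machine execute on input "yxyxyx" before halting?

Execution trace:
Initial: [t0]yxyxyx
Step 1: δ(t0, y) = (t0, y, R) → y[t0]xyxyx

No transition is defined for δ(t0, x). By convention the machine halts and rejects.

The machine executed 1 step before halting.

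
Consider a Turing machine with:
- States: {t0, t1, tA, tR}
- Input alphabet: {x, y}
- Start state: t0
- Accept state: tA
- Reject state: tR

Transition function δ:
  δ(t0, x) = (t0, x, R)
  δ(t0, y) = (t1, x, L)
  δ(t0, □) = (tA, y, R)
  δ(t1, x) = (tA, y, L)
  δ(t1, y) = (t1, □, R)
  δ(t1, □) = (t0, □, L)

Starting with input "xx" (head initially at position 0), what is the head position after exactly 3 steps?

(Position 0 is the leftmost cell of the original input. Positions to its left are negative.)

Execution trace (head position shown):
Step 0: [t0]xx  (head at position 0)
Step 1: move right → x[t0]x  (head at position 1)
Step 2: move right → xx[t0]□  (head at position 2)
Step 3: move right → xxy[tA]□  (head at position 3)

After 3 steps, the head is at position 3.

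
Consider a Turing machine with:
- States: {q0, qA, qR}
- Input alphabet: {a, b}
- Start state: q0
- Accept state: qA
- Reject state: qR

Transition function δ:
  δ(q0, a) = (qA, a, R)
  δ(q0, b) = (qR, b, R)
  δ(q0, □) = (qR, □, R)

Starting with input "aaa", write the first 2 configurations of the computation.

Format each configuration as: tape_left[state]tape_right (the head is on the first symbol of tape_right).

Transitions applied:
Step 1: δ(q0, a) = (qA, a, R)

The first 2 configurations are:
[q0]aaa ⊢ a[qA]aa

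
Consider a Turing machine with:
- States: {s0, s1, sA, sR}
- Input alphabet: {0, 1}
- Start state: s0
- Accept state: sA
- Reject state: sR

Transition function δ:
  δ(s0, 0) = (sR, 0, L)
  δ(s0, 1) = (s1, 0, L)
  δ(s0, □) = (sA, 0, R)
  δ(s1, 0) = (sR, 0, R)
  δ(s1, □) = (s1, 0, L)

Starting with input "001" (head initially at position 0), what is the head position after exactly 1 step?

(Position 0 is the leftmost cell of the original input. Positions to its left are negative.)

Execution trace (head position shown):
Step 0: [s0]001  (head at position 0)
Step 1: move left → [sR]□001  (head at position -1)

After 1 step, the head is at position -1.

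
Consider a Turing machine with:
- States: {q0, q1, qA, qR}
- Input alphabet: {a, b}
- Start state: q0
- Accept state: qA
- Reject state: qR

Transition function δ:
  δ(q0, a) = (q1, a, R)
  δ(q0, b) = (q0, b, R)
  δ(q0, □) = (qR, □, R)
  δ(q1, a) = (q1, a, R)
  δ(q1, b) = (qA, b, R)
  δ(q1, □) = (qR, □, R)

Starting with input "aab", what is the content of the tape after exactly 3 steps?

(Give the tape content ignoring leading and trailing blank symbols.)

Execution trace:
Initial: [q0]aab
Step 1: δ(q0, a) = (q1, a, R) → a[q1]ab
Step 2: δ(q1, a) = (q1, a, R) → aa[q1]b
Step 3: δ(q1, b) = (qA, b, R) → aab[qA]□

The machine reaches the accept state qA and halts.

After 3 steps, the tape (ignoring leading/trailing blanks) is: aab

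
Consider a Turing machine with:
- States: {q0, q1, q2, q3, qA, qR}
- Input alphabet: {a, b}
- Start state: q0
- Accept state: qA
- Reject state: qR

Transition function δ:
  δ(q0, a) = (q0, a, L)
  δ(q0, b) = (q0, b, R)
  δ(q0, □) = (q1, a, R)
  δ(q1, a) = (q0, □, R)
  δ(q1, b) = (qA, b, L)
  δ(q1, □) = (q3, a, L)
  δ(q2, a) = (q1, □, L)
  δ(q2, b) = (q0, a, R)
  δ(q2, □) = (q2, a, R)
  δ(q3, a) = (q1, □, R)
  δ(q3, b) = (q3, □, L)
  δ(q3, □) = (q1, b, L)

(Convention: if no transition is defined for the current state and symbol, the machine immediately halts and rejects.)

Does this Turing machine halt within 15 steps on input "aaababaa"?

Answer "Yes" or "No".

Execution trace:
Initial: [q0]aaababaa
Step 1: δ(q0, a) = (q0, a, L) → [q0]□aaababaa
Step 2: δ(q0, □) = (q1, a, R) → a[q1]aaababaa
Step 3: δ(q1, a) = (q0, □, R) → a□[q0]aababaa
Step 4: δ(q0, a) = (q0, a, L) → a[q0]□aababaa
Step 5: δ(q0, □) = (q1, a, R) → aa[q1]aababaa
Step 6: δ(q1, a) = (q0, □, R) → aa□[q0]ababaa
Step 7: δ(q0, a) = (q0, a, L) → aa[q0]□ababaa
Step 8: δ(q0, □) = (q1, a, R) → aaa[q1]ababaa
Step 9: δ(q1, a) = (q0, □, R) → aaa□[q0]babaa
Step 10: δ(q0, b) = (q0, b, R) → aaa□b[q0]abaa
Step 11: δ(q0, a) = (q0, a, L) → aaa□[q0]babaa
Step 12: δ(q0, b) = (q0, b, R) → aaa□b[q0]abaa
Step 13: δ(q0, a) = (q0, a, L) → aaa□[q0]babaa
Step 14: δ(q0, b) = (q0, b, R) → aaa□b[q0]abaa
Step 15: δ(q0, a) = (q0, a, L) → aaa□[q0]babaa

The machine has not reached a halting state after 15 steps.
The machine did not halt within the 15-step bound.

Answer: No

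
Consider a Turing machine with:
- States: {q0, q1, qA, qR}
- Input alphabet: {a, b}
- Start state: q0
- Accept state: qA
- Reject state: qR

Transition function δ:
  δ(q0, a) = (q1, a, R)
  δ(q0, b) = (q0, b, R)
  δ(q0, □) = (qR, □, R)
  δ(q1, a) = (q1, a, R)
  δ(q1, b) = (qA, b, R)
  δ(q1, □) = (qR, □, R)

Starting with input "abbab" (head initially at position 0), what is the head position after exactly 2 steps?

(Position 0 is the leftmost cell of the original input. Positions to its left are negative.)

Execution trace (head position shown):
Step 0: [q0]abbab  (head at position 0)
Step 1: move right → a[q1]bbab  (head at position 1)
Step 2: move right → ab[qA]bab  (head at position 2)

After 2 steps, the head is at position 2.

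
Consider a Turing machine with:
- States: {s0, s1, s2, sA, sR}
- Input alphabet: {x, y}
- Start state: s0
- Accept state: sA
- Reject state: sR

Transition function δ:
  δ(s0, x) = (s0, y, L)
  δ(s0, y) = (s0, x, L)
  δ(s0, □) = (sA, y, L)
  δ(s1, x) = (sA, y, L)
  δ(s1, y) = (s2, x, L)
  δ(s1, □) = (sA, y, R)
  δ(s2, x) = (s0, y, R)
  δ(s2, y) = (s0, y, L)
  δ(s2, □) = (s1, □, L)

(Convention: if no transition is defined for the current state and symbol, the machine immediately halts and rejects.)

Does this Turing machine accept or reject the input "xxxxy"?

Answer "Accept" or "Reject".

Execution trace:
Initial: [s0]xxxxy
Step 1: δ(s0, x) = (s0, y, L) → [s0]□yxxxy
Step 2: δ(s0, □) = (sA, y, L) → [sA]□yyxxxy

The machine reaches the accept state sA and halts.

Answer: Accept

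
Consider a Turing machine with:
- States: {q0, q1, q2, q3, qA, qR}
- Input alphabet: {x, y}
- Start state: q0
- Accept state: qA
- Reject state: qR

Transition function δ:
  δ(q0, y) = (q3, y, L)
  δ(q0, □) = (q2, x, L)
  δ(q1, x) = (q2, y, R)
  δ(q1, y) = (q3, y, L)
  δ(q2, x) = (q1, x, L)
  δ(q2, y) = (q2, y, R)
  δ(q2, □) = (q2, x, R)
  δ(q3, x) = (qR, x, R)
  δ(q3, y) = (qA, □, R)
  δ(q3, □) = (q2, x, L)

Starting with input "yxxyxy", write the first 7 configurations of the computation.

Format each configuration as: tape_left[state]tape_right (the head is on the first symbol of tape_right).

Transitions applied:
Step 1: δ(q0, y) = (q3, y, L)
Step 2: δ(q3, □) = (q2, x, L)
Step 3: δ(q2, □) = (q2, x, R)
Step 4: δ(q2, x) = (q1, x, L)
Step 5: δ(q1, x) = (q2, y, R)
Step 6: δ(q2, x) = (q1, x, L)

The first 7 configurations are:
[q0]yxxyxy ⊢ [q3]□yxxyxy ⊢ [q2]□xyxxyxy ⊢ x[q2]xyxxyxy ⊢ [q1]xxyxxyxy ⊢ y[q2]xyxxyxy ⊢ [q1]yxyxxyxy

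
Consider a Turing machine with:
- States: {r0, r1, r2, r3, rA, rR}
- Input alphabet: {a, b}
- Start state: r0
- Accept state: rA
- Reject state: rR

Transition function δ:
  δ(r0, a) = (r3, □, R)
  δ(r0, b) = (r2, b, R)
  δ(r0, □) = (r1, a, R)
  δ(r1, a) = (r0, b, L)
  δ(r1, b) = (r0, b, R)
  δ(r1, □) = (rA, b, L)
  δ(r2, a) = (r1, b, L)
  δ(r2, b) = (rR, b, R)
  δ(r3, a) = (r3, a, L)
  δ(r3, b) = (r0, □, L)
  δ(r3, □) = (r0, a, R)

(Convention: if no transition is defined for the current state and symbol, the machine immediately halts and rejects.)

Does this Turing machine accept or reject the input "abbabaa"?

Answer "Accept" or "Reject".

Execution trace:
Initial: [r0]abbabaa
Step 1: δ(r0, a) = (r3, □, R) → □[r3]bbabaa
Step 2: δ(r3, b) = (r0, □, L) → [r0]□□babaa
Step 3: δ(r0, □) = (r1, a, R) → a[r1]□babaa
Step 4: δ(r1, □) = (rA, b, L) → [rA]abbabaa

The machine reaches the accept state rA and halts.

Answer: Accept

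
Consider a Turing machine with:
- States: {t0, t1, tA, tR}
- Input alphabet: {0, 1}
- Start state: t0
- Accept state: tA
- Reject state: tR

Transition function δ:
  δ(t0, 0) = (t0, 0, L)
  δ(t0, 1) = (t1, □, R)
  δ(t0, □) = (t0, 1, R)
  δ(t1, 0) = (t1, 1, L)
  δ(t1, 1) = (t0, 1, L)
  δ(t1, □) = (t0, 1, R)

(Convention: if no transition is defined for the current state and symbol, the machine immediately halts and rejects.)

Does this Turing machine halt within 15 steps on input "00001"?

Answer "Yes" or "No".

Execution trace:
Initial: [t0]00001
Step 1: δ(t0, 0) = (t0, 0, L) → [t0]□00001
Step 2: δ(t0, □) = (t0, 1, R) → 1[t0]00001
Step 3: δ(t0, 0) = (t0, 0, L) → [t0]100001
Step 4: δ(t0, 1) = (t1, □, R) → □[t1]00001
Step 5: δ(t1, 0) = (t1, 1, L) → [t1]□10001
Step 6: δ(t1, □) = (t0, 1, R) → 1[t0]10001
Step 7: δ(t0, 1) = (t1, □, R) → 1□[t1]0001
Step 8: δ(t1, 0) = (t1, 1, L) → 1[t1]□1001
Step 9: δ(t1, □) = (t0, 1, R) → 11[t0]1001
Step 10: δ(t0, 1) = (t1, □, R) → 11□[t1]001
Step 11: δ(t1, 0) = (t1, 1, L) → 11[t1]□101
Step 12: δ(t1, □) = (t0, 1, R) → 111[t0]101
Step 13: δ(t0, 1) = (t1, □, R) → 111□[t1]01
Step 14: δ(t1, 0) = (t1, 1, L) → 111[t1]□11
Step 15: δ(t1, □) = (t0, 1, R) → 1111[t0]11

The machine has not reached a halting state after 15 steps.
The machine did not halt within the 15-step bound.

Answer: No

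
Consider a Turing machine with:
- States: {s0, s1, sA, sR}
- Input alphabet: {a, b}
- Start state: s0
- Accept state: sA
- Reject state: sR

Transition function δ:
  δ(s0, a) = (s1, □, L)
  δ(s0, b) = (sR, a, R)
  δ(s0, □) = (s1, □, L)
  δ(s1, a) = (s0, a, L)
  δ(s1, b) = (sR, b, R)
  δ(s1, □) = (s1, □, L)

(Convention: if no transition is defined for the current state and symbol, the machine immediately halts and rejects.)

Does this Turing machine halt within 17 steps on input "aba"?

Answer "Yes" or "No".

Execution trace:
Initial: [s0]aba
Step 1: δ(s0, a) = (s1, □, L) → [s1]□□ba
Step 2: δ(s1, □) = (s1, □, L) → [s1]□□□ba
Step 3: δ(s1, □) = (s1, □, L) → [s1]□□□□ba
Step 4: δ(s1, □) = (s1, □, L) → [s1]□□□□□ba
Step 5: δ(s1, □) = (s1, □, L) → [s1]□□□□□□ba
Step 6: δ(s1, □) = (s1, □, L) → [s1]□□□□□□□ba
Step 7: δ(s1, □) = (s1, □, L) → [s1]□□□□□□□□ba
Step 8: δ(s1, □) = (s1, □, L) → [s1]□□□□□□□□□ba
Step 9: δ(s1, □) = (s1, □, L) → [s1]□□□□□□□□□□ba
Step 10: δ(s1, □) = (s1, □, L) → [s1]□□□□□□□□□□□ba
Step 11: δ(s1, □) = (s1, □, L) → [s1]□□□□□□□□□□□□ba
Step 12: δ(s1, □) = (s1, □, L) → [s1]□□□□□□□□□□□□□ba
Step 13: δ(s1, □) = (s1, □, L) → [s1]□□□□□□□□□□□□□□ba
Step 14: δ(s1, □) = (s1, □, L) → [s1]□□□□□□□□□□□□□□□ba
Step 15: δ(s1, □) = (s1, □, L) → [s1]□□□□□□□□□□□□□□□□ba
Step 16: δ(s1, □) = (s1, □, L) → [s1]□□□□□□□□□□□□□□□□□ba
Step 17: δ(s1, □) = (s1, □, L) → [s1]□□□□□□□□□□□□□□□□□□ba

The machine has not reached a halting state after 17 steps.
The machine did not halt within the 17-step bound.

Answer: No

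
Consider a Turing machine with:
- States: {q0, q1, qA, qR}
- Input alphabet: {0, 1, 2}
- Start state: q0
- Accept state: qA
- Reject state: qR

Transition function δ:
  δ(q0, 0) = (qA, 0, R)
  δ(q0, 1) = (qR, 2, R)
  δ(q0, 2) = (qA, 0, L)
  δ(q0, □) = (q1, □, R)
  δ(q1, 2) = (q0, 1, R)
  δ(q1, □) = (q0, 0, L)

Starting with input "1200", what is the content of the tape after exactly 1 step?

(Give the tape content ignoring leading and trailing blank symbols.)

Execution trace:
Initial: [q0]1200
Step 1: δ(q0, 1) = (qR, 2, R) → 2[qR]200

The machine reaches the reject state qR and halts.

After 1 step, the tape (ignoring leading/trailing blanks) is: 2200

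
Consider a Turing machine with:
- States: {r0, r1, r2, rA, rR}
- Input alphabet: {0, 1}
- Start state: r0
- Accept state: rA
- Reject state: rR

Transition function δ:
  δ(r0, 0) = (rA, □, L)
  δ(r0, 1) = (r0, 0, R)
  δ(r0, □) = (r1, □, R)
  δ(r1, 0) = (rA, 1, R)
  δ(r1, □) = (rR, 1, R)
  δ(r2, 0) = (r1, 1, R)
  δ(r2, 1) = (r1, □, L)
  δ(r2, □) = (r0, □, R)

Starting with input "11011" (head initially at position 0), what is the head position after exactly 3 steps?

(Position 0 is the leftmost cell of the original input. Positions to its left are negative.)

Execution trace (head position shown):
Step 0: [r0]11011  (head at position 0)
Step 1: move right → 0[r0]1011  (head at position 1)
Step 2: move right → 00[r0]011  (head at position 2)
Step 3: move left → 0[rA]0□11  (head at position 1)

After 3 steps, the head is at position 1.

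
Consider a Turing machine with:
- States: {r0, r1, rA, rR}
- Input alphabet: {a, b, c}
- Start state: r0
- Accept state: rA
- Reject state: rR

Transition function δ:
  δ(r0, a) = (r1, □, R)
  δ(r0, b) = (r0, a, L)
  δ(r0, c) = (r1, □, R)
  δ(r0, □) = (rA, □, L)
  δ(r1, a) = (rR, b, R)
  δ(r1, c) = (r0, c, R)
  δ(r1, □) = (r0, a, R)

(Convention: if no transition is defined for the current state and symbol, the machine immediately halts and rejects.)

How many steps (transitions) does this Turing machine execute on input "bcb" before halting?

Execution trace:
Initial: [r0]bcb
Step 1: δ(r0, b) = (r0, a, L) → [r0]□acb
Step 2: δ(r0, □) = (rA, □, L) → [rA]□□acb

The machine reaches the accept state rA and halts.

The machine executed 2 steps before halting.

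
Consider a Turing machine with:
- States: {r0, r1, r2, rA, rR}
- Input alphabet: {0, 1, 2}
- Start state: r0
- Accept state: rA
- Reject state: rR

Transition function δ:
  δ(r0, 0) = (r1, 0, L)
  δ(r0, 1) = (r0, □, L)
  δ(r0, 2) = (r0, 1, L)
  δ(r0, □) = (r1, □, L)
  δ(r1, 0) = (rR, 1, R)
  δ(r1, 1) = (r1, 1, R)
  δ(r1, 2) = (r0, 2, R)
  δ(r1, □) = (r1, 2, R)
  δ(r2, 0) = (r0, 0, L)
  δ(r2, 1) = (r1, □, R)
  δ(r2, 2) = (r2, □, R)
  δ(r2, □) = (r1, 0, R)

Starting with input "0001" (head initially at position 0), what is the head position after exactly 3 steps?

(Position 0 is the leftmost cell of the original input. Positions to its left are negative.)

Execution trace (head position shown):
Step 0: [r0]0001  (head at position 0)
Step 1: move left → [r1]□0001  (head at position -1)
Step 2: move right → 2[r1]0001  (head at position 0)
Step 3: move right → 21[rR]001  (head at position 1)

After 3 steps, the head is at position 1.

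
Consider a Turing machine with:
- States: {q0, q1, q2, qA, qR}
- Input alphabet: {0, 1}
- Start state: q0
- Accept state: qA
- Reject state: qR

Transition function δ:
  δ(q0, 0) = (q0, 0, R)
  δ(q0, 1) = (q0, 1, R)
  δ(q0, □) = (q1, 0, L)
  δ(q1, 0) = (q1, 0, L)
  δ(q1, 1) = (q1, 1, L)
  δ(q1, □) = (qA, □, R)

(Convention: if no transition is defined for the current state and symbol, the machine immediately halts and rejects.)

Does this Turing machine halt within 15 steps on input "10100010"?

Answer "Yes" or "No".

Execution trace:
Initial: [q0]10100010
Step 1: δ(q0, 1) = (q0, 1, R) → 1[q0]0100010
Step 2: δ(q0, 0) = (q0, 0, R) → 10[q0]100010
Step 3: δ(q0, 1) = (q0, 1, R) → 101[q0]00010
Step 4: δ(q0, 0) = (q0, 0, R) → 1010[q0]0010
Step 5: δ(q0, 0) = (q0, 0, R) → 10100[q0]010
Step 6: δ(q0, 0) = (q0, 0, R) → 101000[q0]10
Step 7: δ(q0, 1) = (q0, 1, R) → 1010001[q0]0
Step 8: δ(q0, 0) = (q0, 0, R) → 10100010[q0]□
Step 9: δ(q0, □) = (q1, 0, L) → 1010001[q1]00
Step 10: δ(q1, 0) = (q1, 0, L) → 101000[q1]100
Step 11: δ(q1, 1) = (q1, 1, L) → 10100[q1]0100
Step 12: δ(q1, 0) = (q1, 0, L) → 1010[q1]00100
Step 13: δ(q1, 0) = (q1, 0, L) → 101[q1]000100
Step 14: δ(q1, 0) = (q1, 0, L) → 10[q1]1000100
Step 15: δ(q1, 1) = (q1, 1, L) → 1[q1]01000100

The machine has not reached a halting state after 15 steps.
The machine did not halt within the 15-step bound.

Answer: No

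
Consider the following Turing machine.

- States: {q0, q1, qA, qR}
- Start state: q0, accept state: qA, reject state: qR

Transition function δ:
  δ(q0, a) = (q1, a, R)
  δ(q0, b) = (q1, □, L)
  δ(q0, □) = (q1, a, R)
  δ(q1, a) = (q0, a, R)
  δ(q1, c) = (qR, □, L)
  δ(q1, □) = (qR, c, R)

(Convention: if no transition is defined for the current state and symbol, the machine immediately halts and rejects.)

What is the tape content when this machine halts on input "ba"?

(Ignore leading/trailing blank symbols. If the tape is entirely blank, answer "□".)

Execution trace:
Initial: [q0]ba
Step 1: δ(q0, b) = (q1, □, L) → [q1]□□a
Step 2: δ(q1, □) = (qR, c, R) → c[qR]□a

The machine reaches the reject state qR and halts.

Final tape (ignoring leading/trailing blanks): c□a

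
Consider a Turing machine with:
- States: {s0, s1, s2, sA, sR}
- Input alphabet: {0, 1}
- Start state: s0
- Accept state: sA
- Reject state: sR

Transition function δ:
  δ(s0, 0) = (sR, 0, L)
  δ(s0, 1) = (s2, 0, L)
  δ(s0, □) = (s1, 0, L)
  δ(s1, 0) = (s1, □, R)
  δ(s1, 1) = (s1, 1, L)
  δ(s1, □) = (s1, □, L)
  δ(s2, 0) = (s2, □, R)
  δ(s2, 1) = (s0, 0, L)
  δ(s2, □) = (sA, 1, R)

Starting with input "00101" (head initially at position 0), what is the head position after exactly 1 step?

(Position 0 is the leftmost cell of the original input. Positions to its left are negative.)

Execution trace (head position shown):
Step 0: [s0]00101  (head at position 0)
Step 1: move left → [sR]□00101  (head at position -1)

After 1 step, the head is at position -1.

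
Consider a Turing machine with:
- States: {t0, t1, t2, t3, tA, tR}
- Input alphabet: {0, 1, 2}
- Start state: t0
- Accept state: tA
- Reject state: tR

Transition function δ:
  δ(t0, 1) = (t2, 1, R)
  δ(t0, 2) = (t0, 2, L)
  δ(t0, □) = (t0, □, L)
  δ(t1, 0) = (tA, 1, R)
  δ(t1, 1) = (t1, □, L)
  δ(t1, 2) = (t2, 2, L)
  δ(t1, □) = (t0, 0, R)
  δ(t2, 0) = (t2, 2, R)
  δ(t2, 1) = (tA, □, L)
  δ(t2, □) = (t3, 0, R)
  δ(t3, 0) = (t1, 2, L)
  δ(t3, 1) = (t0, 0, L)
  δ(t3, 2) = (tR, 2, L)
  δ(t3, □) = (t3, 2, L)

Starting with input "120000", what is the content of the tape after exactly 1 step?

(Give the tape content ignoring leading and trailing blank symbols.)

Execution trace:
Initial: [t0]120000
Step 1: δ(t0, 1) = (t2, 1, R) → 1[t2]20000

No transition is defined for δ(t2, 2). By convention the machine halts and rejects.

After 1 step, the tape (ignoring leading/trailing blanks) is: 120000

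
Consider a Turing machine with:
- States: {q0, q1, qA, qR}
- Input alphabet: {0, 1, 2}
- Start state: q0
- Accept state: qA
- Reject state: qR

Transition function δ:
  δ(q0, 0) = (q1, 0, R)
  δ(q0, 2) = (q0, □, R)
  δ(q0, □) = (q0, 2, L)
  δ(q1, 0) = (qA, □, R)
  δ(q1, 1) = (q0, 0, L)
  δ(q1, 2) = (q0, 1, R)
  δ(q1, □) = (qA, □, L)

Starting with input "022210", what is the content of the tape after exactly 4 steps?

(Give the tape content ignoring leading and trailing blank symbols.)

Execution trace:
Initial: [q0]022210
Step 1: δ(q0, 0) = (q1, 0, R) → 0[q1]22210
Step 2: δ(q1, 2) = (q0, 1, R) → 01[q0]2210
Step 3: δ(q0, 2) = (q0, □, R) → 01□[q0]210
Step 4: δ(q0, 2) = (q0, □, R) → 01□□[q0]10

No transition is defined for δ(q0, 1). By convention the machine halts and rejects.

After 4 steps, the tape (ignoring leading/trailing blanks) is: 01□□10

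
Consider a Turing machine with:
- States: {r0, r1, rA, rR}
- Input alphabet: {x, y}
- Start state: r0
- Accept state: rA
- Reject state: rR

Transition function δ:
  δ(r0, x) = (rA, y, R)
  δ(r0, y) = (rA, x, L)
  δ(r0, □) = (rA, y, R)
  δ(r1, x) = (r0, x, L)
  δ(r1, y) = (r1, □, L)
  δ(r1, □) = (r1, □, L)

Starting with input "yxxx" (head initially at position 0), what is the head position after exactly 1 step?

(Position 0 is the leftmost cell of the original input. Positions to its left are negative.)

Execution trace (head position shown):
Step 0: [r0]yxxx  (head at position 0)
Step 1: move left → [rA]□xxxx  (head at position -1)

After 1 step, the head is at position -1.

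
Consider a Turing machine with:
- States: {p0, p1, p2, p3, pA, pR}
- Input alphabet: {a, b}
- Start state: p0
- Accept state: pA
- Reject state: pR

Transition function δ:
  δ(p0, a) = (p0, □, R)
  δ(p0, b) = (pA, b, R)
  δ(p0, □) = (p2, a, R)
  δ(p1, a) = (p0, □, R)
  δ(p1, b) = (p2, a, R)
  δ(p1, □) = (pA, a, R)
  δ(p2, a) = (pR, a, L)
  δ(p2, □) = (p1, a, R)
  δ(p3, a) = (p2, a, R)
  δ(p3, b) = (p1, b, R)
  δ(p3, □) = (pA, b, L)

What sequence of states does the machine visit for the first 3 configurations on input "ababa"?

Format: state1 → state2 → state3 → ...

Execution trace:
Initial: [p0]ababa
Step 1: δ(p0, a) = (p0, □, R) → □[p0]baba
Step 2: δ(p0, b) = (pA, b, R) → □b[pA]aba

The machine reaches the accept state pA and halts.

State sequence: p0 → p0 → pA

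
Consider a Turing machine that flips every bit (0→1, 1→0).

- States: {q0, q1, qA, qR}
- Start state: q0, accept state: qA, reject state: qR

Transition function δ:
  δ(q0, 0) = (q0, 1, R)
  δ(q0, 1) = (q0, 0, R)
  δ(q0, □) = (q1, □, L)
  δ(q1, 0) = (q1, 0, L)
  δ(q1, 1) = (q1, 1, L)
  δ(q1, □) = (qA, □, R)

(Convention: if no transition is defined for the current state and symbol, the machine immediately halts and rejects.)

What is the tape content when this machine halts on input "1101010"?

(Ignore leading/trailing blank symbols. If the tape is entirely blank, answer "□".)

Execution trace:
Initial: [q0]1101010
Step 1: δ(q0, 1) = (q0, 0, R) → 0[q0]101010
Step 2: δ(q0, 1) = (q0, 0, R) → 00[q0]01010
Step 3: δ(q0, 0) = (q0, 1, R) → 001[q0]1010
Step 4: δ(q0, 1) = (q0, 0, R) → 0010[q0]010
Step 5: δ(q0, 0) = (q0, 1, R) → 00101[q0]10
Step 6: δ(q0, 1) = (q0, 0, R) → 001010[q0]0
Step 7: δ(q0, 0) = (q0, 1, R) → 0010101[q0]□
Step 8: δ(q0, □) = (q1, □, L) → 001010[q1]1□
Step 9: δ(q1, 1) = (q1, 1, L) → 00101[q1]01□
Step 10: δ(q1, 0) = (q1, 0, L) → 0010[q1]101□
Step 11: δ(q1, 1) = (q1, 1, L) → 001[q1]0101□
Step 12: δ(q1, 0) = (q1, 0, L) → 00[q1]10101□
Step 13: δ(q1, 1) = (q1, 1, L) → 0[q1]010101□
Step 14: δ(q1, 0) = (q1, 0, L) → [q1]0010101□
Step 15: δ(q1, 0) = (q1, 0, L) → [q1]□0010101□
Step 16: δ(q1, □) = (qA, □, R) → □[qA]0010101□

The machine reaches the accept state qA and halts.

Final tape (ignoring leading/trailing blanks): 0010101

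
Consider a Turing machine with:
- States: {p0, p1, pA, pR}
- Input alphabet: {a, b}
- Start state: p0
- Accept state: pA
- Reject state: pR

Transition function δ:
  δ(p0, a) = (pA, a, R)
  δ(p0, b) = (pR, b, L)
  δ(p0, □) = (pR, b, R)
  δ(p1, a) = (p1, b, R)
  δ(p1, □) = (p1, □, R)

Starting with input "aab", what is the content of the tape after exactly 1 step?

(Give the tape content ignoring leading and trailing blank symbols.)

Execution trace:
Initial: [p0]aab
Step 1: δ(p0, a) = (pA, a, R) → a[pA]ab

The machine reaches the accept state pA and halts.

After 1 step, the tape (ignoring leading/trailing blanks) is: aab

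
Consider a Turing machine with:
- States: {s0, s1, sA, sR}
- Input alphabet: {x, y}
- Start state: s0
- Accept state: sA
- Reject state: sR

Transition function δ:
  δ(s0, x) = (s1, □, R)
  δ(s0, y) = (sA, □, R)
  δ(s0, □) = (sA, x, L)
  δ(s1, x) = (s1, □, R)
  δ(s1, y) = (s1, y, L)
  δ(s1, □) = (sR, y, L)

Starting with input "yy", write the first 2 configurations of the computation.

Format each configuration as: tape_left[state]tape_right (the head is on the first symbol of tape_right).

Transitions applied:
Step 1: δ(s0, y) = (sA, □, R)

The first 2 configurations are:
[s0]yy ⊢ □[sA]y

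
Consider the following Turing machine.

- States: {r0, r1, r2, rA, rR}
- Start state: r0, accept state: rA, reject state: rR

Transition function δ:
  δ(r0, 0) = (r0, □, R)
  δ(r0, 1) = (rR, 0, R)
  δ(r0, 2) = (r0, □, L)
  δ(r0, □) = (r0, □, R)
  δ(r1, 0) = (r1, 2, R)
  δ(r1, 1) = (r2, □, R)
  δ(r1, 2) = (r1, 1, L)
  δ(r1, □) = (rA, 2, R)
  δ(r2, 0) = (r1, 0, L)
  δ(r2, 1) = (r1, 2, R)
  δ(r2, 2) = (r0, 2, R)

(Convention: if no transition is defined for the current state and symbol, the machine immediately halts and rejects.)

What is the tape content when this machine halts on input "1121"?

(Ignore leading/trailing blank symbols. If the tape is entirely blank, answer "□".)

Execution trace:
Initial: [r0]1121
Step 1: δ(r0, 1) = (rR, 0, R) → 0[rR]121

The machine reaches the reject state rR and halts.

Final tape (ignoring leading/trailing blanks): 0121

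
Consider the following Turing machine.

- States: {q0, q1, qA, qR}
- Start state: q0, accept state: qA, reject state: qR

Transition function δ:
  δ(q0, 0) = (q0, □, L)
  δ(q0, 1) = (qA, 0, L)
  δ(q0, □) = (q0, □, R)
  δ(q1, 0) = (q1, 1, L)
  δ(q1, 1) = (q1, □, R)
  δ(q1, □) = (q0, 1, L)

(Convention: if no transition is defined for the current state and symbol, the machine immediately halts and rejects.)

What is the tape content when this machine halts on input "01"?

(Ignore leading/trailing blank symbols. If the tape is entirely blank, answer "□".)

Execution trace:
Initial: [q0]01
Step 1: δ(q0, 0) = (q0, □, L) → [q0]□□1
Step 2: δ(q0, □) = (q0, □, R) → □[q0]□1
Step 3: δ(q0, □) = (q0, □, R) → □□[q0]1
Step 4: δ(q0, 1) = (qA, 0, L) → □[qA]□0

The machine reaches the accept state qA and halts.

Final tape (ignoring leading/trailing blanks): 0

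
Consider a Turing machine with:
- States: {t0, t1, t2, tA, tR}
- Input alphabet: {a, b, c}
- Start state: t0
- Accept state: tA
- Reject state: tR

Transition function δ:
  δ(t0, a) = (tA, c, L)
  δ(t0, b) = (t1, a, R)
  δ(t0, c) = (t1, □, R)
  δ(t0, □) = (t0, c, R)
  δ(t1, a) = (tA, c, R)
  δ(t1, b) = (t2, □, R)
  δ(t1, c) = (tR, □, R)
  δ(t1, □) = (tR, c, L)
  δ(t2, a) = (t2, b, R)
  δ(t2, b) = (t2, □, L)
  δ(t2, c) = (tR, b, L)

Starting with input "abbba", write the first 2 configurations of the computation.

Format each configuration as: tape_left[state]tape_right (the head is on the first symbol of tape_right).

Transitions applied:
Step 1: δ(t0, a) = (tA, c, L)

The first 2 configurations are:
[t0]abbba ⊢ [tA]□cbbba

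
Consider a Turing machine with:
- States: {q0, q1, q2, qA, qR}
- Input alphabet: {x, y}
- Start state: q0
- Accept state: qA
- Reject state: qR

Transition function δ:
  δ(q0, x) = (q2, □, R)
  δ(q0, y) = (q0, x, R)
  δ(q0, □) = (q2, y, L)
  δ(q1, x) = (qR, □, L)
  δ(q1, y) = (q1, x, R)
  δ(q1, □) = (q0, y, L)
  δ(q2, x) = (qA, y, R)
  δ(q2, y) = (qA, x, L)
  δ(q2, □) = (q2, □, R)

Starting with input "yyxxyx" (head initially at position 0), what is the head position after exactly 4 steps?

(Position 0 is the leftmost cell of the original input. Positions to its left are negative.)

Execution trace (head position shown):
Step 0: [q0]yyxxyx  (head at position 0)
Step 1: move right → x[q0]yxxyx  (head at position 1)
Step 2: move right → xx[q0]xxyx  (head at position 2)
Step 3: move right → xx□[q2]xyx  (head at position 3)
Step 4: move right → xx□y[qA]yx  (head at position 4)

After 4 steps, the head is at position 4.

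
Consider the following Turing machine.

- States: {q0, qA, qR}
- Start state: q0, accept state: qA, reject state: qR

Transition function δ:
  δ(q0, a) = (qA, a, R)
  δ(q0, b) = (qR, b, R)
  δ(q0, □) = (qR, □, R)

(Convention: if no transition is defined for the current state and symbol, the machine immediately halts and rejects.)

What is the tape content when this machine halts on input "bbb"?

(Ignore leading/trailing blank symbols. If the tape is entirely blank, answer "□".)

Execution trace:
Initial: [q0]bbb
Step 1: δ(q0, b) = (qR, b, R) → b[qR]bb

The machine reaches the reject state qR and halts.

Final tape (ignoring leading/trailing blanks): bbb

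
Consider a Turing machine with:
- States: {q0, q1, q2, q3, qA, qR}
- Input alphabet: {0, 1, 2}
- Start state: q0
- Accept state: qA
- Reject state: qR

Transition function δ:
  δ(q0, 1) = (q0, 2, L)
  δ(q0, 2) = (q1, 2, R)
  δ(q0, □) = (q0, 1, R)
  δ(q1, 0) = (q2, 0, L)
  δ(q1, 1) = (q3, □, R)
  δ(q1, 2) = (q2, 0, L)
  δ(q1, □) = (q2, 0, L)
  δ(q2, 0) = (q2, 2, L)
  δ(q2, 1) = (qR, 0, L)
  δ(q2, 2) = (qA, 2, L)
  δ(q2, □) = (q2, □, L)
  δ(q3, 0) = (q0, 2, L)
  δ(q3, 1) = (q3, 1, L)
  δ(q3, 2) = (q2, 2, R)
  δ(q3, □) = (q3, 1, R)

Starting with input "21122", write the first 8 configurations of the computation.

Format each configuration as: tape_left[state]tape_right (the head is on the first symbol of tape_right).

Transitions applied:
Step 1: δ(q0, 2) = (q1, 2, R)
Step 2: δ(q1, 1) = (q3, □, R)
Step 3: δ(q3, 1) = (q3, 1, L)
Step 4: δ(q3, □) = (q3, 1, R)
Step 5: δ(q3, 1) = (q3, 1, L)
Step 6: δ(q3, 1) = (q3, 1, L)
Step 7: δ(q3, 2) = (q2, 2, R)

The first 8 configurations are:
[q0]21122 ⊢ 2[q1]1122 ⊢ 2□[q3]122 ⊢ 2[q3]□122 ⊢ 21[q3]122 ⊢ 2[q3]1122 ⊢ [q3]21122 ⊢ 2[q2]1122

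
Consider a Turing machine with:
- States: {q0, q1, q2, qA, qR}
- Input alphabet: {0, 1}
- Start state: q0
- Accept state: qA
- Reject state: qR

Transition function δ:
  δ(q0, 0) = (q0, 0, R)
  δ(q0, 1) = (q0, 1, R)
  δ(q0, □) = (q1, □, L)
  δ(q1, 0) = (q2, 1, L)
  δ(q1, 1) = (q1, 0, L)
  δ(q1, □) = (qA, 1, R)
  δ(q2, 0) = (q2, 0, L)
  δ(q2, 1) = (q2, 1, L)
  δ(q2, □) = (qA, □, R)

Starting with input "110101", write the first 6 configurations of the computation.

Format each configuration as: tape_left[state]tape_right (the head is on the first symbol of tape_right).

Transitions applied:
Step 1: δ(q0, 1) = (q0, 1, R)
Step 2: δ(q0, 1) = (q0, 1, R)
Step 3: δ(q0, 0) = (q0, 0, R)
Step 4: δ(q0, 1) = (q0, 1, R)
Step 5: δ(q0, 0) = (q0, 0, R)

The first 6 configurations are:
[q0]110101 ⊢ 1[q0]10101 ⊢ 11[q0]0101 ⊢ 110[q0]101 ⊢ 1101[q0]01 ⊢ 11010[q0]1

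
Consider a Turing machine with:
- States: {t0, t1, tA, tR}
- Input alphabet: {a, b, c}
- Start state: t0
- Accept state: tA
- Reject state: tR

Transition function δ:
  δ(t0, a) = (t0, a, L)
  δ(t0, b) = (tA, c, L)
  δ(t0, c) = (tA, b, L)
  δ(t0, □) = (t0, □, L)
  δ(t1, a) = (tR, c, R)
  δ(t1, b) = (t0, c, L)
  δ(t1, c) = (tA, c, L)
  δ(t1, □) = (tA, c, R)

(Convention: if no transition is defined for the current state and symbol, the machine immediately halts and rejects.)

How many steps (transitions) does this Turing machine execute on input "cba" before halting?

Execution trace:
Initial: [t0]cba
Step 1: δ(t0, c) = (tA, b, L) → [tA]□bba

The machine reaches the accept state tA and halts.

The machine executed 1 step before halting.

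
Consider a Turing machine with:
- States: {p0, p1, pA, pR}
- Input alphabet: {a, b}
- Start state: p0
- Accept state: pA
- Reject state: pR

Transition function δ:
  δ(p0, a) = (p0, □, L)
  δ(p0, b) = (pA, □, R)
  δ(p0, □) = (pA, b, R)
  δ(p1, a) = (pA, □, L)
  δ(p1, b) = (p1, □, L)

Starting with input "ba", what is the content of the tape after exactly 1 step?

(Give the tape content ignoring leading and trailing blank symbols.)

Execution trace:
Initial: [p0]ba
Step 1: δ(p0, b) = (pA, □, R) → □[pA]a

The machine reaches the accept state pA and halts.

After 1 step, the tape (ignoring leading/trailing blanks) is: a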